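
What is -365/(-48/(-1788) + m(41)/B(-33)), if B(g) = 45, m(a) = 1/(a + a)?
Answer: -200680650/14909 ≈ -13460.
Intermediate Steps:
m(a) = 1/(2*a)
-365/(-48/(-1788) + m(41)/B(-33)) = -365/(-48/(-1788) + ((½)/41)/45) = -365/(-48*(-1/1788) + ((½)*(1/41))*(1/45)) = -365/(4/149 + (1/82)*(1/45)) = -365/(4/149 + 1/3690) = -365/14909/549810 = -365*549810/14909 = -200680650/14909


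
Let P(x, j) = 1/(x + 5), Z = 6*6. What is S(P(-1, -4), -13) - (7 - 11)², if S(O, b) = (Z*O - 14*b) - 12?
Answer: 163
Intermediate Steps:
Z = 36
P(x, j) = 1/(5 + x)
S(O, b) = -12 - 14*b + 36*O (S(O, b) = (36*O - 14*b) - 12 = (-14*b + 36*O) - 12 = -12 - 14*b + 36*O)
S(P(-1, -4), -13) - (7 - 11)² = (-12 - 14*(-13) + 36/(5 - 1)) - (7 - 11)² = (-12 + 182 + 36/4) - 1*(-4)² = (-12 + 182 + 36*(¼)) - 1*16 = (-12 + 182 + 9) - 16 = 179 - 16 = 163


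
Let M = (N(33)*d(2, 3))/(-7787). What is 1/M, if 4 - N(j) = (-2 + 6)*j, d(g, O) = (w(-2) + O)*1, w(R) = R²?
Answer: 7787/896 ≈ 8.6908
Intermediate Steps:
d(g, O) = 4 + O (d(g, O) = ((-2)² + O)*1 = (4 + O)*1 = 4 + O)
N(j) = 4 - 4*j (N(j) = 4 - (-2 + 6)*j = 4 - 4*j)
M = 896/7787 (M = ((4 - 4*33)*(4 + 3))/(-7787) = ((4 - 132)*7)*(-1/7787) = -128*7*(-1/7787) = -896*(-1/7787) = 896/7787 ≈ 0.11506)
1/M = 1/(896/7787) = 7787/896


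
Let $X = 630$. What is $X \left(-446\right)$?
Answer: $-280980$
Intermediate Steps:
$X \left(-446\right) = 630 \left(-446\right) = -280980$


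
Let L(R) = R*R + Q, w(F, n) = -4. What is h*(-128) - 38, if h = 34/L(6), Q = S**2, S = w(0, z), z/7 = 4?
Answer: -1582/13 ≈ -121.69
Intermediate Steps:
z = 28 (z = 7*4 = 28)
S = -4
Q = 16 (Q = (-4)**2 = 16)
L(R) = 16 + R**2 (L(R) = R*R + 16 = R**2 + 16 = 16 + R**2)
h = 17/26 (h = 34/(16 + 6**2) = 34/(16 + 36) = 34/52 = 34*(1/52) = 17/26 ≈ 0.65385)
h*(-128) - 38 = (17/26)*(-128) - 38 = -1088/13 - 38 = -1582/13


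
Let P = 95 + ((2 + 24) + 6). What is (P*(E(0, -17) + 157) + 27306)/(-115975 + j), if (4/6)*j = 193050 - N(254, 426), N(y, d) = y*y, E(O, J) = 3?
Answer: 23813/38413 ≈ 0.61992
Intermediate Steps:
P = 127 (P = 95 + (26 + 6) = 95 + 32 = 127)
N(y, d) = y²
j = 192801 (j = 3*(193050 - 1*254²)/2 = 3*(193050 - 1*64516)/2 = 3*(193050 - 64516)/2 = (3/2)*128534 = 192801)
(P*(E(0, -17) + 157) + 27306)/(-115975 + j) = (127*(3 + 157) + 27306)/(-115975 + 192801) = (127*160 + 27306)/76826 = (20320 + 27306)*(1/76826) = 47626*(1/76826) = 23813/38413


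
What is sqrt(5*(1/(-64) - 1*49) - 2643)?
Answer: I*sqrt(184837)/8 ≈ 53.741*I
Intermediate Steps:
sqrt(5*(1/(-64) - 1*49) - 2643) = sqrt(5*(-1/64 - 49) - 2643) = sqrt(5*(-3137/64) - 2643) = sqrt(-15685/64 - 2643) = sqrt(-184837/64) = I*sqrt(184837)/8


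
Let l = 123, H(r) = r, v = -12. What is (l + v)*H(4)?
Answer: 444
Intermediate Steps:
(l + v)*H(4) = (123 - 12)*4 = 111*4 = 444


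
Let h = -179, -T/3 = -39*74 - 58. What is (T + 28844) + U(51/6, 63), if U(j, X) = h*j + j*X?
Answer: 36690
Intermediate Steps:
T = 8832 (T = -3*(-39*74 - 58) = -3*(-2886 - 58) = -3*(-2944) = 8832)
U(j, X) = -179*j + X*j (U(j, X) = -179*j + j*X = -179*j + X*j)
(T + 28844) + U(51/6, 63) = (8832 + 28844) + (51/6)*(-179 + 63) = 37676 + (51*(⅙))*(-116) = 37676 + (17/2)*(-116) = 37676 - 986 = 36690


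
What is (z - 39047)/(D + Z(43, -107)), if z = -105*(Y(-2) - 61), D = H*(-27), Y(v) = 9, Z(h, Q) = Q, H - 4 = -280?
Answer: -33587/7345 ≈ -4.5728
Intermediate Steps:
H = -276 (H = 4 - 280 = -276)
D = 7452 (D = -276*(-27) = 7452)
z = 5460 (z = -105*(9 - 61) = -105*(-52) = 5460)
(z - 39047)/(D + Z(43, -107)) = (5460 - 39047)/(7452 - 107) = -33587/7345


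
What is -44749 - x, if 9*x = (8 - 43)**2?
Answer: -403966/9 ≈ -44885.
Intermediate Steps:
x = 1225/9 (x = (8 - 43)**2/9 = (1/9)*(-35)**2 = (1/9)*1225 = 1225/9 ≈ 136.11)
-44749 - x = -44749 - 1*1225/9 = -44749 - 1225/9 = -403966/9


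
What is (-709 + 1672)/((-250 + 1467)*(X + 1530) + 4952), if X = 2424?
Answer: 963/4816970 ≈ 0.00019992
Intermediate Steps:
(-709 + 1672)/((-250 + 1467)*(X + 1530) + 4952) = (-709 + 1672)/((-250 + 1467)*(2424 + 1530) + 4952) = 963/(1217*3954 + 4952) = 963/(4812018 + 4952) = 963/4816970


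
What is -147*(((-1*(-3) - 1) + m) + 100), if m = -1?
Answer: -14847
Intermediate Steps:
-147*(((-1*(-3) - 1) + m) + 100) = -147*(((-1*(-3) - 1) - 1) + 100) = -147*(((3 - 1) - 1) + 100) = -147*((2 - 1) + 100) = -147*(1 + 100) = -147*101 = -14847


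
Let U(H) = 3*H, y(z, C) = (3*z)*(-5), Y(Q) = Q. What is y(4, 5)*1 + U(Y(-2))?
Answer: -66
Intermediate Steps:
y(z, C) = -15*z
y(4, 5)*1 + U(Y(-2)) = -15*4*1 + 3*(-2) = -60*1 - 6 = -60 - 6 = -66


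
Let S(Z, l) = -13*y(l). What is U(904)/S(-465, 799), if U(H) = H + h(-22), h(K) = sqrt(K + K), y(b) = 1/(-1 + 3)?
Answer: -1808/13 - 4*I*sqrt(11)/13 ≈ -139.08 - 1.0205*I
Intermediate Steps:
y(b) = 1/2
h(K) = sqrt(2)*sqrt(K) (h(K) = sqrt(2*K) = sqrt(2)*sqrt(K))
S(Z, l) = -13/2 (S(Z, l) = -13*1/2 = -13/2)
U(H) = H + 2*I*sqrt(11) (U(H) = H + sqrt(2)*sqrt(-22) = H + sqrt(2)*(I*sqrt(22)) = H + 2*I*sqrt(11))
U(904)/S(-465, 799) = (904 + 2*I*sqrt(11))/(-13/2) = (904 + 2*I*sqrt(11))*(-2/13) = -1808/13 - 4*I*sqrt(11)/13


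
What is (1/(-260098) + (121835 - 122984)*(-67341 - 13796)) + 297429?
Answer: 24325364256515/260098 ≈ 9.3524e+7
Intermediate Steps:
(1/(-260098) + (121835 - 122984)*(-67341 - 13796)) + 297429 = (-1/260098 - 1149*(-81137)) + 297429 = (-1/260098 + 93226413) + 297429 = 24248003568473/260098 + 297429 = 24325364256515/260098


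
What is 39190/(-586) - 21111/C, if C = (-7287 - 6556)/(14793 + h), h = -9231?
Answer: 34132625341/4055999 ≈ 8415.3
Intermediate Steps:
C = -13843/5562 (C = (-7287 - 6556)/(14793 - 9231) = -13843/5562 ≈ -2.4889)
39190/(-586) - 21111/C = 39190/(-586) - 21111/(-13843/5562) = 39190*(-1/586) - 21111*(-5562/13843) = -19595/293 + 117419382/13843 = 34132625341/4055999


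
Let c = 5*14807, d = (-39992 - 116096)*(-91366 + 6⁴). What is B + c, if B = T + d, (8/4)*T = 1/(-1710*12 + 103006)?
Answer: 2319328182409541/164972 ≈ 1.4059e+10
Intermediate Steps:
T = 1/164972 (T = 1/(2*(-1710*12 + 103006)) = 1/(2*(-20520 + 103006)) = (½)/82486 = (½)*(1/82486) = 1/164972 ≈ 6.0616e-6)
d = 14058846160 (d = -156088*(-91366 + 1296) = -156088*(-90070) = 14058846160)
c = 74035
B = 2319315968707521/164972 (B = 1/164972 + 14058846160 = 2319315968707521/164972 ≈ 1.4059e+10)
B + c = 2319315968707521/164972 + 74035 = 2319328182409541/164972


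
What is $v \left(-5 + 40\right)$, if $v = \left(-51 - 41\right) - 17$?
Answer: $-3815$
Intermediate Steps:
$v = -109$ ($v = -92 - 17 = -109$)
$v \left(-5 + 40\right) = - 109 \left(-5 + 40\right) = \left(-109\right) 35 = -3815$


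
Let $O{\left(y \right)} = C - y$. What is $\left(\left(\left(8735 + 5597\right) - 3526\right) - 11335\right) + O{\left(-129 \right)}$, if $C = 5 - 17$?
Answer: $-412$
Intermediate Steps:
$C = -12$ ($C = 5 - 17 = -12$)
$O{\left(y \right)} = -12 - y$
$\left(\left(\left(8735 + 5597\right) - 3526\right) - 11335\right) + O{\left(-129 \right)} = \left(\left(\left(8735 + 5597\right) - 3526\right) - 11335\right) - -117 = \left(\left(14332 - 3526\right) - 11335\right) + \left(-12 + 129\right) = \left(10806 - 11335\right) + 117 = -529 + 117 = -412$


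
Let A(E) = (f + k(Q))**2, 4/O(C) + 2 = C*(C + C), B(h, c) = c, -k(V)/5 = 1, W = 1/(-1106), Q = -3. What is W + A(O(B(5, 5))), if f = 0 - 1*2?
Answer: 54193/1106 ≈ 48.999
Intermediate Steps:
W = -1/1106 ≈ -0.00090416
k(V) = -5 (k(V) = -5*1 = -5)
f = -2 (f = 0 - 2 = -2)
O(C) = 4/(-2 + 2*C**2) (O(C) = 4/(-2 + C*(C + C)) = 4/(-2 + C*(2*C)) = 4/(-2 + 2*C**2))
A(E) = 49 (A(E) = (-2 - 5)**2 = (-7)**2 = 49)
W + A(O(B(5, 5))) = -1/1106 + 49 = 54193/1106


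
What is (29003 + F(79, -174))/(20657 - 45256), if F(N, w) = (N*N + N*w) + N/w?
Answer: -3740573/4280226 ≈ -0.87392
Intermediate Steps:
F(N, w) = N**2 + N*w + N/w (F(N, w) = (N**2 + N*w) + N/w = N**2 + N*w + N/w)
(29003 + F(79, -174))/(20657 - 45256) = (29003 + 79*(1 - 174*(79 - 174))/(-174))/(20657 - 45256) = (29003 + 79*(-1/174)*(1 - 174*(-95)))/(-24599) = (29003 + 79*(-1/174)*(1 + 16530))*(-1/24599) = (29003 + 79*(-1/174)*16531)*(-1/24599) = (29003 - 1305949/174)*(-1/24599) = (3740573/174)*(-1/24599) = -3740573/4280226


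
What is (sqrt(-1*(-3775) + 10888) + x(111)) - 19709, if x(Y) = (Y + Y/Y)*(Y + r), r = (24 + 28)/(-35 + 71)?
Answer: -64037/9 + sqrt(14663) ≈ -6994.1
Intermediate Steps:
r = 13/9 (r = 52/36 = 52*(1/36) = 13/9 ≈ 1.4444)
x(Y) = (1 + Y)*(13/9 + Y) (x(Y) = (Y + Y/Y)*(Y + 13/9) = (Y + 1)*(13/9 + Y) = (1 + Y)*(13/9 + Y))
(sqrt(-1*(-3775) + 10888) + x(111)) - 19709 = (sqrt(-1*(-3775) + 10888) + (13/9 + 111**2 + (22/9)*111)) - 19709 = (sqrt(3775 + 10888) + (13/9 + 12321 + 814/3)) - 19709 = (sqrt(14663) + 113344/9) - 19709 = (113344/9 + sqrt(14663)) - 19709 = -64037/9 + sqrt(14663)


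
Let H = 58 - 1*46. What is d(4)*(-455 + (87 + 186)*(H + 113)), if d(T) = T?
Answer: 134680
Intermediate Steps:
H = 12 (H = 58 - 46 = 12)
d(4)*(-455 + (87 + 186)*(H + 113)) = 4*(-455 + (87 + 186)*(12 + 113)) = 4*(-455 + 273*125) = 4*(-455 + 34125) = 4*33670 = 134680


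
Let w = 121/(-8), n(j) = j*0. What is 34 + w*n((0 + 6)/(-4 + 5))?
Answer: 34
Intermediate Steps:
n(j) = 0
w = -121/8 (w = 121*(-⅛) = -121/8 ≈ -15.125)
34 + w*n((0 + 6)/(-4 + 5)) = 34 - 121/8*0 = 34 + 0 = 34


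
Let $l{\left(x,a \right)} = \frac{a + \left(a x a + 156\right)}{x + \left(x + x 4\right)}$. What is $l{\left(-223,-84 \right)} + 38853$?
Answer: $\frac{8926455}{223} \approx 40029.0$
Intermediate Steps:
$l{\left(x,a \right)} = \frac{156 + a + x a^{2}}{6 x}$ ($l{\left(x,a \right)} = \frac{a + \left(x a^{2} + 156\right)}{x + \left(x + 4 x\right)} = \frac{a + \left(156 + x a^{2}\right)}{x + 5 x} = \frac{156 + a + x a^{2}}{6 x}$)
$l{\left(-223,-84 \right)} + 38853 = \frac{156 - 84 - 223 \left(-84\right)^{2}}{6 \left(-223\right)} + 38853 = \frac{1}{6} \left(- \frac{1}{223}\right) \left(156 - 84 - 1573488\right) + 38853 = \frac{1}{6} \left(- \frac{1}{223}\right) \left(-1573416\right) + 38853 = \frac{262236}{223} + 38853 = \frac{8926455}{223}$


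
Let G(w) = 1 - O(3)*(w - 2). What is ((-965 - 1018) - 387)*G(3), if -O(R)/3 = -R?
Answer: 18960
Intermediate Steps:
O(R) = 3*R (O(R) = -(-3)*R = 3*R)
G(w) = 19 - 9*w (G(w) = 1 - 3*3*(w - 2) = 1 - 9*(-2 + w) = 1 - (-18 + 9*w) = 1 + (18 - 9*w) = 19 - 9*w)
((-965 - 1018) - 387)*G(3) = ((-965 - 1018) - 387)*(19 - 9*3) = (-1983 - 387)*(19 - 27) = -2370*(-8) = 18960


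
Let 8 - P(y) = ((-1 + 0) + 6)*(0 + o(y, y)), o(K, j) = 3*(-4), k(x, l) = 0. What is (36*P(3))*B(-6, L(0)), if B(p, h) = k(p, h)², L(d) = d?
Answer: 0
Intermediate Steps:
o(K, j) = -12
B(p, h) = 0 (B(p, h) = 0² = 0)
P(y) = 68 (P(y) = 8 - ((-1 + 0) + 6)*(0 - 12) = 8 - (-1 + 6)*(-12) = 8 - 5*(-12) = 8 - 1*(-60) = 8 + 60 = 68)
(36*P(3))*B(-6, L(0)) = (36*68)*0 = 2448*0 = 0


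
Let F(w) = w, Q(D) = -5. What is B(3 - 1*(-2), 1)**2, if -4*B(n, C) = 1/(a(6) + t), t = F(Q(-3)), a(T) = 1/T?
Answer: 9/3364 ≈ 0.0026754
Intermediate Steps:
t = -5
B(n, C) = 3/58 (B(n, C) = -1/(4*(1/6 - 5)) = -1/(4*(-29/6)) = -1/4*(-6/29) = 3/58)
B(3 - 1*(-2), 1)**2 = (3/58)**2 = 9/3364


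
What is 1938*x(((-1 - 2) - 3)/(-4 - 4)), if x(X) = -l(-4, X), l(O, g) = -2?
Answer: 3876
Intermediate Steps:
x(X) = 2 (x(X) = -1*(-2) = 2)
1938*x(((-1 - 2) - 3)/(-4 - 4)) = 1938*2 = 3876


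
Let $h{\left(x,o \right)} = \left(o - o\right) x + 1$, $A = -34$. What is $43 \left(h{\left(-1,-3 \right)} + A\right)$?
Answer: $-1419$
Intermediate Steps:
$h{\left(x,o \right)} = 1$ ($h{\left(x,o \right)} = 0 x + 1 = 0 + 1 = 1$)
$43 \left(h{\left(-1,-3 \right)} + A\right) = 43 \left(1 - 34\right) = 43 \left(-33\right) = -1419$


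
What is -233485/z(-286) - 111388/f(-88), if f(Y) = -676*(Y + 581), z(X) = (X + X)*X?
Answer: -88152209/80650856 ≈ -1.0930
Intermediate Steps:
z(X) = 2*X**2 (z(X) = (2*X)*X = 2*X**2)
f(Y) = -392756 - 676*Y (f(Y) = -676*(581 + Y) = -392756 - 676*Y)
-233485/z(-286) - 111388/f(-88) = -233485/(2*(-286)**2) - 111388/(-392756 - 676*(-88)) = -233485/(2*81796) - 111388/(-392756 + 59488) = -233485/163592 - 111388/(-333268) = -233485*1/163592 - 111388*(-1/333268) = -233485/163592 + 27847/83317 = -88152209/80650856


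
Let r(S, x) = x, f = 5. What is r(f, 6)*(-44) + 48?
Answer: -216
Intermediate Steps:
r(f, 6)*(-44) + 48 = 6*(-44) + 48 = -264 + 48 = -216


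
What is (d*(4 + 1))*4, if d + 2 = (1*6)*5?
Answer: 560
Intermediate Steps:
d = 28 (d = -2 + (1*6)*5 = -2 + 6*5 = -2 + 30 = 28)
(d*(4 + 1))*4 = (28*(4 + 1))*4 = (28*5)*4 = 140*4 = 560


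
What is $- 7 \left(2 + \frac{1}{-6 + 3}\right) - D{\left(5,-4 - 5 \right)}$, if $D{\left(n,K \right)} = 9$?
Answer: $- \frac{62}{3} \approx -20.667$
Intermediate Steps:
$- 7 \left(2 + \frac{1}{-6 + 3}\right) - D{\left(5,-4 - 5 \right)} = - 7 \left(2 + \frac{1}{-6 + 3}\right) - 9 = - 7 \left(2 + \frac{1}{-3}\right) - 9 = - 7 \left(2 - \frac{1}{3}\right) - 9 = \left(-7\right) \frac{5}{3} - 9 = - \frac{35}{3} - 9 = - \frac{62}{3}$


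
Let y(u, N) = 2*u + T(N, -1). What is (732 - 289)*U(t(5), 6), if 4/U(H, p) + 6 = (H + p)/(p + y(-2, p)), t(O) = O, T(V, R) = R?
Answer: 1772/5 ≈ 354.40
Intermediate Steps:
y(u, N) = -1 + 2*u (y(u, N) = 2*u - 1 = -1 + 2*u)
U(H, p) = 4/(-6 + (H + p)/(-5 + p)) (U(H, p) = 4/(-6 + (H + p)/(p + (-1 + 2*(-2)))) = 4/(-6 + (H + p)/(p + (-1 - 4))) = 4/(-6 + (H + p)/(p - 5)) = 4/(-6 + (H + p)/(-5 + p)))
(732 - 289)*U(t(5), 6) = (732 - 289)*(4*(-5 + 6)/(30 + 5 - 5*6)) = 443*(4*1/(30 + 5 - 30)) = 443*(4*1/5) = 443*(4*(⅕)*1) = 443*(⅘) = 1772/5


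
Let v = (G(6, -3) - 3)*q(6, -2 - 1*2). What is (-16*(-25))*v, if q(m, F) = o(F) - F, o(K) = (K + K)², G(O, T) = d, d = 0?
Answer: -81600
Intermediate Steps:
G(O, T) = 0
o(K) = 4*K² (o(K) = (2*K)² = 4*K²)
q(m, F) = -F + 4*F² (q(m, F) = 4*F² - F = -F + 4*F²)
v = -204 (v = (0 - 3)*((-2 - 1*2)*(-1 + 4*(-2 - 1*2))) = -3*(-2 - 2)*(-1 + 4*(-2 - 2)) = -(-12)*(-1 + 4*(-4)) = -(-12)*(-1 - 16) = -(-12)*(-17) = -3*68 = -204)
(-16*(-25))*v = -16*(-25)*(-204) = 400*(-204) = -81600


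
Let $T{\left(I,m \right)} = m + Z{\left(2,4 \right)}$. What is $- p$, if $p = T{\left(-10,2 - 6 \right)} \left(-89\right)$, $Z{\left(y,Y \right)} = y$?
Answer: $-178$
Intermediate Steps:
$T{\left(I,m \right)} = 2 + m$ ($T{\left(I,m \right)} = m + 2 = 2 + m$)
$p = 178$ ($p = \left(2 + \left(2 - 6\right)\right) \left(-89\right) = \left(2 - 4\right) \left(-89\right) = \left(-2\right) \left(-89\right) = 178$)
$- p = \left(-1\right) 178 = -178$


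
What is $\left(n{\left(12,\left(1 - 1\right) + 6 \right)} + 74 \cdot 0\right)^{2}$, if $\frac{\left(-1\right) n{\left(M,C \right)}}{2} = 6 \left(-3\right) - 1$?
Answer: $1444$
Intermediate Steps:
$n{\left(M,C \right)} = 38$ ($n{\left(M,C \right)} = - 2 \left(6 \left(-3\right) - 1\right) = - 2 \left(-18 - 1\right) = \left(-2\right) \left(-19\right) = 38$)
$\left(n{\left(12,\left(1 - 1\right) + 6 \right)} + 74 \cdot 0\right)^{2} = \left(38 + 74 \cdot 0\right)^{2} = \left(38 + 0\right)^{2} = 38^{2} = 1444$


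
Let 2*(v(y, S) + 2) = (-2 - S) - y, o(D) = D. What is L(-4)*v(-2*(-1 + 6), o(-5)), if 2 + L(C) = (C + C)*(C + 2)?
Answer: 63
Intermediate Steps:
v(y, S) = -3 - S/2 - y/2 (v(y, S) = -2 + ((-2 - S) - y)/2 = -2 + (-2 - S - y)/2 = -2 + (-1 - S/2 - y/2) = -3 - S/2 - y/2)
L(C) = -2 + 2*C*(2 + C) (L(C) = -2 + (C + C)*(C + 2) = -2 + (2*C)*(2 + C) = -2 + 2*C*(2 + C))
L(-4)*v(-2*(-1 + 6), o(-5)) = (-2 + 2*(-4)² + 4*(-4))*(-3 - ½*(-5) - (-1)*(-1 + 6)) = (-2 + 2*16 - 16)*(-3 + 5/2 - (-1)*5) = (-2 + 32 - 16)*(-3 + 5/2 - ½*(-10)) = 14*(-3 + 5/2 + 5) = 14*(9/2) = 63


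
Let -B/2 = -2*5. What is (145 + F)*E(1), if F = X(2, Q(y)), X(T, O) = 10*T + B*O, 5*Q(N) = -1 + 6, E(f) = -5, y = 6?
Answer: -925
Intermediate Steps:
Q(N) = 1 (Q(N) = (-1 + 6)/5 = (⅕)*5 = 1)
B = 20 (B = -(-4)*5 = -2*(-10) = 20)
X(T, O) = 10*T + 20*O
F = 40 (F = 10*2 + 20*1 = 20 + 20 = 40)
(145 + F)*E(1) = (145 + 40)*(-5) = 185*(-5) = -925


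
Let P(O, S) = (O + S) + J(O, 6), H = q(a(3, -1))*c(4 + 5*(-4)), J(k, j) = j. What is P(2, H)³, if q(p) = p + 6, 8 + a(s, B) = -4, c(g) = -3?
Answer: 17576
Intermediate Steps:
a(s, B) = -12 (a(s, B) = -8 - 4 = -12)
q(p) = 6 + p
H = 18 (H = (6 - 12)*(-3) = -6*(-3) = 18)
P(O, S) = 6 + O + S (P(O, S) = (O + S) + 6 = 6 + O + S)
P(2, H)³ = (6 + 2 + 18)³ = 26³ = 17576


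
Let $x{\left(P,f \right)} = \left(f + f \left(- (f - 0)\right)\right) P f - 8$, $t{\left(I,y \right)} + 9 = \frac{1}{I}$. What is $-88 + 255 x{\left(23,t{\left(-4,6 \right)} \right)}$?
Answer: $\frac{329060393}{64} \approx 5.1416 \cdot 10^{6}$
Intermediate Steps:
$t{\left(I,y \right)} = -9 + \frac{1}{I}$
$x{\left(P,f \right)} = -8 + P f \left(f - f^{2}\right)$ ($x{\left(P,f \right)} = \left(f + f \left(- (f + 0)\right)\right) P f - 8 = \left(f + f \left(- f\right)\right) P f - 8 = \left(f - f^{2}\right) P f - 8 = P \left(f - f^{2}\right) f - 8 = P f \left(f - f^{2}\right) - 8 = -8 + P f \left(f - f^{2}\right)$)
$-88 + 255 x{\left(23,t{\left(-4,6 \right)} \right)} = -88 + 255 \left(-8 + 23 \left(-9 + \frac{1}{-4}\right)^{2} - 23 \left(-9 + \frac{1}{-4}\right)^{3}\right) = -88 + 255 \left(-8 + 23 \left(-9 - \frac{1}{4}\right)^{2} - 23 \left(-9 - \frac{1}{4}\right)^{3}\right) = -88 + 255 \left(-8 + 23 \left(- \frac{37}{4}\right)^{2} - 23 \left(- \frac{37}{4}\right)^{3}\right) = -88 + 255 \left(-8 + 23 \cdot \frac{1369}{16} - 23 \left(- \frac{50653}{64}\right)\right) = -88 + 255 \left(-8 + \frac{31487}{16} + \frac{1165019}{64}\right) = -88 + 255 \cdot \frac{1290455}{64} = -88 + \frac{329066025}{64} = \frac{329060393}{64}$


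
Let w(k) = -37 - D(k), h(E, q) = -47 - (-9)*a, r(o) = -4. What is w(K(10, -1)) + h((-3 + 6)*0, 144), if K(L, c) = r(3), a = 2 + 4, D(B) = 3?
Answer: -33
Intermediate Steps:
a = 6
h(E, q) = 7 (h(E, q) = -47 - (-9)*6 = -47 - 1*(-54) = -47 + 54 = 7)
K(L, c) = -4
w(k) = -40 (w(k) = -37 - 1*3 = -37 - 3 = -40)
w(K(10, -1)) + h((-3 + 6)*0, 144) = -40 + 7 = -33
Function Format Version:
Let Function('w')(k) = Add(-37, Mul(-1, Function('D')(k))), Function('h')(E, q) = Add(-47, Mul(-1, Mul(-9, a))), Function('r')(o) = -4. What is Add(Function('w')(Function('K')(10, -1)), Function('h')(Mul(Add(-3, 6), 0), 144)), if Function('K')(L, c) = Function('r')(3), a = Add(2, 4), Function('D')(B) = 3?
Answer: -33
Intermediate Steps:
a = 6
Function('h')(E, q) = 7 (Function('h')(E, q) = Add(-47, Mul(-1, Mul(-9, 6))) = Add(-47, Mul(-1, -54)) = Add(-47, 54) = 7)
Function('K')(L, c) = -4
Function('w')(k) = -40 (Function('w')(k) = Add(-37, Mul(-1, 3)) = Add(-37, -3) = -40)
Add(Function('w')(Function('K')(10, -1)), Function('h')(Mul(Add(-3, 6), 0), 144)) = Add(-40, 7) = -33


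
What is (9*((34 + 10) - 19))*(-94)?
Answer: -21150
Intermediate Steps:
(9*((34 + 10) - 19))*(-94) = (9*(44 - 19))*(-94) = (9*25)*(-94) = 225*(-94) = -21150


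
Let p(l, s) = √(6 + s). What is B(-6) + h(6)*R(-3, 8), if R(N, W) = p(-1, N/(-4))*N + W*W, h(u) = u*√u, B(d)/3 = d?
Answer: -18 - 81*√2 + 384*√6 ≈ 808.05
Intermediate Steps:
B(d) = 3*d
h(u) = u^(3/2)
R(N, W) = W² + N*√(6 - N/4) (R(N, W) = √(6 + N/(-4))*N + W*W = √(6 + N*(-¼))*N + W² = √(6 - N/4)*N + W² = N*√(6 - N/4) + W² = W² + N*√(6 - N/4))
B(-6) + h(6)*R(-3, 8) = 3*(-6) + 6^(3/2)*(8² + (½)*(-3)*√(24 - 1*(-3))) = -18 + (6*√6)*(64 + (½)*(-3)*√(24 + 3)) = -18 + (6*√6)*(64 + (½)*(-3)*√27) = -18 + (6*√6)*(64 + (½)*(-3)*(3*√3)) = -18 + (6*√6)*(64 - 9*√3/2) = -18 + 6*√6*(64 - 9*√3/2)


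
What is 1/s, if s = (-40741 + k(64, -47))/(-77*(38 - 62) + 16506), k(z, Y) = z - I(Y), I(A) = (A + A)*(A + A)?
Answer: -18354/49513 ≈ -0.37069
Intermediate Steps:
I(A) = 4*A² (I(A) = (2*A)*(2*A) = 4*A²)
k(z, Y) = z - 4*Y²
s = -49513/18354 (s = (-40741 + (64 - 4*(-47)²))/(-77*(38 - 62) + 16506) = (-40741 + (64 - 4*2209))/(-77*(-24) + 16506) = (-40741 + (64 - 8836))/(1848 + 16506) = (-40741 - 8772)/18354 = -49513*1/18354 = -49513/18354 ≈ -2.6977)
1/s = 1/(-49513/18354) = -18354/49513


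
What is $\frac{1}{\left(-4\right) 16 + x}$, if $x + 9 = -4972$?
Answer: $- \frac{1}{5045} \approx -0.00019822$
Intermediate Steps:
$x = -4981$ ($x = -9 - 4972 = -4981$)
$\frac{1}{\left(-4\right) 16 + x} = \frac{1}{\left(-4\right) 16 - 4981} = \frac{1}{-64 - 4981} = \frac{1}{-5045} = - \frac{1}{5045}$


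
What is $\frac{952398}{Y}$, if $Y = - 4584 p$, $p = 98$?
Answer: $- \frac{158733}{74872} \approx -2.1201$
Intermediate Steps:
$Y = -449232$ ($Y = \left(-4584\right) 98 = -449232$)
$\frac{952398}{Y} = \frac{952398}{-449232} = 952398 \left(- \frac{1}{449232}\right) = - \frac{158733}{74872}$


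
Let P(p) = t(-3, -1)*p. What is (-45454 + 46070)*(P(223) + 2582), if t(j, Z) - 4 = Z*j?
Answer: 2552088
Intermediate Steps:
t(j, Z) = 4 + Z*j
P(p) = 7*p (P(p) = (4 - 1*(-3))*p = (4 + 3)*p = 7*p)
(-45454 + 46070)*(P(223) + 2582) = (-45454 + 46070)*(7*223 + 2582) = 616*(1561 + 2582) = 616*4143 = 2552088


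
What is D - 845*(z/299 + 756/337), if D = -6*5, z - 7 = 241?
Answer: -20357830/7751 ≈ -2626.5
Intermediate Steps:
z = 248 (z = 7 + 241 = 248)
D = -30
D - 845*(z/299 + 756/337) = -30 - 845*(248/299 + 756/337) = -30 - 845*309620/100763 = -30 - 20125300/7751 = -20357830/7751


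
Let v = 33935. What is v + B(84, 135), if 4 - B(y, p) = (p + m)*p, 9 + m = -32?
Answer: 21249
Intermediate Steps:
m = -41 (m = -9 - 32 = -41)
B(y, p) = 4 - p*(-41 + p) (B(y, p) = 4 - (p - 41)*p = 4 - (-41 + p)*p = 4 - p*(-41 + p))
v + B(84, 135) = 33935 + (4 - 1*135**2 + 41*135) = 33935 + (4 - 1*18225 + 5535) = 33935 + (4 - 18225 + 5535) = 33935 - 12686 = 21249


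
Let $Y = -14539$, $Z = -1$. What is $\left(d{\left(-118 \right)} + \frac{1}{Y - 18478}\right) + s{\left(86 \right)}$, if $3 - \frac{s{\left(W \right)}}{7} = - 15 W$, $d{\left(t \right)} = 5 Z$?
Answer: $\frac{298671781}{33017} \approx 9046.0$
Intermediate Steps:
$d{\left(t \right)} = -5$ ($d{\left(t \right)} = 5 \left(-1\right) = -5$)
$s{\left(W \right)} = 21 + 105 W$ ($s{\left(W \right)} = 21 - 7 \left(- 15 W\right) = 21 + 105 W$)
$\left(d{\left(-118 \right)} + \frac{1}{Y - 18478}\right) + s{\left(86 \right)} = \left(-5 + \frac{1}{-14539 - 18478}\right) + \left(21 + 105 \cdot 86\right) = \left(-5 + \frac{1}{-33017}\right) + \left(21 + 9030\right) = \left(-5 - \frac{1}{33017}\right) + 9051 = - \frac{165086}{33017} + 9051 = \frac{298671781}{33017}$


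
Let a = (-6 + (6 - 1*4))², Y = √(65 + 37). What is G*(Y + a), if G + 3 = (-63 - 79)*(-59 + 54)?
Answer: 11312 + 707*√102 ≈ 18452.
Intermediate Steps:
G = 707 (G = -3 + (-63 - 79)*(-59 + 54) = -3 - 142*(-5) = -3 + 710 = 707)
Y = √102 ≈ 10.100
a = 16 (a = (-6 + (6 - 4))² = (-6 + 2)² = (-4)² = 16)
G*(Y + a) = 707*(√102 + 16) = 707*(16 + √102) = 11312 + 707*√102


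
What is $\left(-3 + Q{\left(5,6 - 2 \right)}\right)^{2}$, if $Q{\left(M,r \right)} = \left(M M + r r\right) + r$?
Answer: $1764$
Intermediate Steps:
$Q{\left(M,r \right)} = r + M^{2} + r^{2}$ ($Q{\left(M,r \right)} = \left(M^{2} + r^{2}\right) + r = r + M^{2} + r^{2}$)
$\left(-3 + Q{\left(5,6 - 2 \right)}\right)^{2} = \left(-3 + \left(\left(6 - 2\right) + 5^{2} + \left(6 - 2\right)^{2}\right)\right)^{2} = \left(-3 + \left(4 + 25 + 4^{2}\right)\right)^{2} = \left(-3 + \left(4 + 25 + 16\right)\right)^{2} = \left(-3 + 45\right)^{2} = 42^{2} = 1764$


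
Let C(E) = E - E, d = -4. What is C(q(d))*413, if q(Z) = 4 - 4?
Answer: 0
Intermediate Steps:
q(Z) = 0
C(E) = 0
C(q(d))*413 = 0*413 = 0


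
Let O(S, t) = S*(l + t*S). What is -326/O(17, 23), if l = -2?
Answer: -326/6613 ≈ -0.049297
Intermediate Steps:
O(S, t) = S*(-2 + S*t) (O(S, t) = S*(-2 + t*S) = S*(-2 + S*t))
-326/O(17, 23) = -326*1/(17*(-2 + 17*23)) = -326*1/(17*(-2 + 391)) = -326/(17*389) = -326/6613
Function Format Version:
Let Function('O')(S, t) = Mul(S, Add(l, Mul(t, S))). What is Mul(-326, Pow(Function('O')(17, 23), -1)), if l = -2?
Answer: Rational(-326, 6613) ≈ -0.049297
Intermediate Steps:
Function('O')(S, t) = Mul(S, Add(-2, Mul(S, t))) (Function('O')(S, t) = Mul(S, Add(-2, Mul(t, S))) = Mul(S, Add(-2, Mul(S, t))))
Mul(-326, Pow(Function('O')(17, 23), -1)) = Mul(-326, Pow(Mul(17, Add(-2, Mul(17, 23))), -1)) = Mul(-326, Pow(Mul(17, Add(-2, 391)), -1)) = Mul(-326, Pow(Mul(17, 389), -1)) = Mul(-326, Pow(6613, -1)) = Mul(-326, Rational(1, 6613)) = Rational(-326, 6613)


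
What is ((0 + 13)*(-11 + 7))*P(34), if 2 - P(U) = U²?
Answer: 60008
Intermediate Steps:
P(U) = 2 - U²
((0 + 13)*(-11 + 7))*P(34) = ((0 + 13)*(-11 + 7))*(2 - 1*34²) = (13*(-4))*(2 - 1*1156) = -52*(2 - 1156) = -52*(-1154) = 60008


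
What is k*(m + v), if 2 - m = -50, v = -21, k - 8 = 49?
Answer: 1767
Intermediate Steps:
k = 57 (k = 8 + 49 = 57)
m = 52 (m = 2 - 1*(-50) = 2 + 50 = 52)
k*(m + v) = 57*(52 - 21) = 57*31 = 1767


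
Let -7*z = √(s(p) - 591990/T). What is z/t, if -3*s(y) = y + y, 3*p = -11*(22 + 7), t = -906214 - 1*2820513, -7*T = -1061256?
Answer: √96226854683/988752847278 ≈ 3.1373e-7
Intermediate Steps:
T = 151608 (T = -⅐*(-1061256) = 151608)
t = -3726727 (t = -906214 - 2820513 = -3726727)
p = -319/3 (p = (-11*(22 + 7))/3 = (-11*29)/3 = (⅓)*(-319) = -319/3 ≈ -106.33)
s(y) = -2*y/3 (s(y) = -(y + y)/3 = -2*y/3)
z = -√96226854683/265314 (z = -√(-⅔*(-319/3) - 591990/151608)/7 = -√(638/9 - 591990*1/151608)/7 = -√(638/9 - 98665/25268)/7 = -√96226854683/265314 ≈ -1.1692)
z/t = -√96226854683/265314/(-3726727) = -√96226854683/265314*(-1/3726727) = √96226854683/988752847278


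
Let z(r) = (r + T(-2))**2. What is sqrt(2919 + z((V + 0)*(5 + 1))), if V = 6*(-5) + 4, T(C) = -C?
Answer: sqrt(26635) ≈ 163.20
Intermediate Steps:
V = -26 (V = -30 + 4 = -26)
z(r) = (2 + r)**2 (z(r) = (r - 1*(-2))**2 = (r + 2)**2 = (2 + r)**2)
sqrt(2919 + z((V + 0)*(5 + 1))) = sqrt(2919 + (2 + (-26 + 0)*(5 + 1))**2) = sqrt(2919 + (2 - 26*6)**2) = sqrt(2919 + (2 - 156)**2) = sqrt(2919 + (-154)**2) = sqrt(2919 + 23716) = sqrt(26635)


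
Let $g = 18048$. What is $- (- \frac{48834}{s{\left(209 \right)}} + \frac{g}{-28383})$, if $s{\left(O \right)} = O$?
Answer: $\frac{463275818}{1977349} \approx 234.29$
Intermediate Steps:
$- (- \frac{48834}{s{\left(209 \right)}} + \frac{g}{-28383}) = - (- \frac{48834}{209} + \frac{18048}{-28383}) = - (\left(-48834\right) \frac{1}{209} + 18048 \left(- \frac{1}{28383}\right)) = - (- \frac{48834}{209} - \frac{6016}{9461}) = \left(-1\right) \left(- \frac{463275818}{1977349}\right) = \frac{463275818}{1977349}$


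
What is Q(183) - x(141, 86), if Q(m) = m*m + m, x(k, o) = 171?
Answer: 33501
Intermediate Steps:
Q(m) = m + m² (Q(m) = m² + m = m + m²)
Q(183) - x(141, 86) = 183*(1 + 183) - 1*171 = 183*184 - 171 = 33672 - 171 = 33501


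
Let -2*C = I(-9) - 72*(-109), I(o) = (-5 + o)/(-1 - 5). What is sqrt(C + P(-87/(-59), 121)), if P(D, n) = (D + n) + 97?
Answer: I*sqrt(464382510)/354 ≈ 60.874*I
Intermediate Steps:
I(o) = 5/6 - o/6 (I(o) = (-5 + o)/(-6) = (-5 + o)*(-1/6) = 5/6 - o/6)
P(D, n) = 97 + D + n
C = -23551/6 (C = -((5/6 - 1/6*(-9)) - 72*(-109))/2 = -((5/6 + 3/2) + 7848)/2 = -(7/3 + 7848)/2 = -1/2*23551/3 = -23551/6 ≈ -3925.2)
sqrt(C + P(-87/(-59), 121)) = sqrt(-23551/6 + (97 - 87/(-59) + 121)) = sqrt(-23551/6 + (97 - 87*(-1/59) + 121)) = sqrt(-23551/6 + (97 + 87/59 + 121)) = sqrt(-23551/6 + 12949/59) = sqrt(-1311815/354) = I*sqrt(464382510)/354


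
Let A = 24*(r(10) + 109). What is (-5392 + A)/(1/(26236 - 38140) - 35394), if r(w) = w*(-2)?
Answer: 38759424/421330177 ≈ 0.091993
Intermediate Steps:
r(w) = -2*w
A = 2136 (A = 24*(-2*10 + 109) = 24*(-20 + 109) = 24*89 = 2136)
(-5392 + A)/(1/(26236 - 38140) - 35394) = (-5392 + 2136)/(1/(26236 - 38140) - 35394) = -3256/(1/(-11904) - 35394) = -3256/(-1/11904 - 35394) = -3256/(-421330177/11904) = -3256*(-11904/421330177) = 38759424/421330177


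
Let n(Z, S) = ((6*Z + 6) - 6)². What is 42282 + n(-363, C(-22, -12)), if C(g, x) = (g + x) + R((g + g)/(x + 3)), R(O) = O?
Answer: 4785966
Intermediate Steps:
C(g, x) = g + x + 2*g/(3 + x) (C(g, x) = (g + x) + (g + g)/(x + 3) = (g + x) + (2*g)/(3 + x) = (g + x) + 2*g/(3 + x) = g + x + 2*g/(3 + x))
n(Z, S) = 36*Z² (n(Z, S) = ((6 + 6*Z) - 6)² = (6*Z)² = 36*Z²)
42282 + n(-363, C(-22, -12)) = 42282 + 36*(-363)² = 42282 + 36*131769 = 42282 + 4743684 = 4785966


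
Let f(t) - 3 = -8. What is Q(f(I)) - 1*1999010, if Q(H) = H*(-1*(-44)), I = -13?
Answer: -1999230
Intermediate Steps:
f(t) = -5 (f(t) = 3 - 8 = -5)
Q(H) = 44*H (Q(H) = H*44 = 44*H)
Q(f(I)) - 1*1999010 = 44*(-5) - 1*1999010 = -220 - 1999010 = -1999230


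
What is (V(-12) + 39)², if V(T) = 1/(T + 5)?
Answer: 73984/49 ≈ 1509.9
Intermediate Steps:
V(T) = 1/(5 + T)
(V(-12) + 39)² = (1/(5 - 12) + 39)² = (1/(-7) + 39)² = (-⅐ + 39)² = (272/7)² = 73984/49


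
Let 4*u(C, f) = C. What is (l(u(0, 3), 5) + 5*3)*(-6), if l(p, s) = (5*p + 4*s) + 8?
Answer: -258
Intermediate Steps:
u(C, f) = C/4
l(p, s) = 8 + 4*s + 5*p (l(p, s) = (4*s + 5*p) + 8 = 8 + 4*s + 5*p)
(l(u(0, 3), 5) + 5*3)*(-6) = ((8 + 4*5 + 5*((1/4)*0)) + 5*3)*(-6) = ((8 + 20 + 5*0) + 15)*(-6) = ((8 + 20 + 0) + 15)*(-6) = (28 + 15)*(-6) = 43*(-6) = -258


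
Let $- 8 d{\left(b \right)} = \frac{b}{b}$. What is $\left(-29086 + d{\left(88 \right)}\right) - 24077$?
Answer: $- \frac{425305}{8} \approx -53163.0$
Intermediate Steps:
$d{\left(b \right)} = - \frac{1}{8}$ ($d{\left(b \right)} = - \frac{b \frac{1}{b}}{8} = \left(- \frac{1}{8}\right) 1 = - \frac{1}{8}$)
$\left(-29086 + d{\left(88 \right)}\right) - 24077 = \left(-29086 - \frac{1}{8}\right) - 24077 = - \frac{232689}{8} - 24077 = - \frac{425305}{8}$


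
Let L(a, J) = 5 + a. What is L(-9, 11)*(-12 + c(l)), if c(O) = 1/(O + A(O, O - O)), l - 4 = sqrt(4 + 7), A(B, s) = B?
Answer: 232/5 + 2*sqrt(11)/5 ≈ 47.727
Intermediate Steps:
l = 4 + sqrt(11) (l = 4 + sqrt(4 + 7) = 4 + sqrt(11) ≈ 7.3166)
c(O) = 1/(2*O) (c(O) = 1/(O + O) = 1/(2*O))
L(-9, 11)*(-12 + c(l)) = (5 - 9)*(-12 + 1/(2*(4 + sqrt(11)))) = -4*(-12 + 1/(2*(4 + sqrt(11)))) = 48 - 2/(4 + sqrt(11))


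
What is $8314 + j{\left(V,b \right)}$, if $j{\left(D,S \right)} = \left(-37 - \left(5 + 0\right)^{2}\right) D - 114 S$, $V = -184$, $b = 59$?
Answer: $12996$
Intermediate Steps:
$j{\left(D,S \right)} = - 114 S - 62 D$ ($j{\left(D,S \right)} = \left(-37 - 5^{2}\right) D - 114 S = \left(-37 - 25\right) D - 114 S = - 62 D - 114 S = - 114 S - 62 D$)
$8314 + j{\left(V,b \right)} = 8314 - -4682 = 8314 + \left(-6726 + 11408\right) = 8314 + 4682 = 12996$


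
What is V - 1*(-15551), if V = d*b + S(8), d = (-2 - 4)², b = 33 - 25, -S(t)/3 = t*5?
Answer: 15719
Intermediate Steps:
S(t) = -15*t (S(t) = -3*t*5 = -15*t)
b = 8
d = 36 (d = (-6)² = 36)
V = 168 (V = 36*8 - 15*8 = 288 - 120 = 168)
V - 1*(-15551) = 168 - 1*(-15551) = 168 + 15551 = 15719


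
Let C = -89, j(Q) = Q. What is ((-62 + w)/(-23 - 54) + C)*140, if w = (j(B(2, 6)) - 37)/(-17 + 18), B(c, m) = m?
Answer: -135200/11 ≈ -12291.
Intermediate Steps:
w = -31 (w = (6 - 37)/(-17 + 18) = -31/1 = -31*1 = -31)
((-62 + w)/(-23 - 54) + C)*140 = ((-62 - 31)/(-23 - 54) - 89)*140 = (-93/(-77) - 89)*140 = (-93*(-1/77) - 89)*140 = (93/77 - 89)*140 = -6760/77*140 = -135200/11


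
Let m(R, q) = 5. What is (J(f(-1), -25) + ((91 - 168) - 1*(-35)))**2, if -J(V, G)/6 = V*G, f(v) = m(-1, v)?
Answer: 501264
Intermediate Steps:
f(v) = 5
J(V, G) = -6*G*V (J(V, G) = -6*V*G = -6*G*V)
(J(f(-1), -25) + ((91 - 168) - 1*(-35)))**2 = (-6*(-25)*5 + ((91 - 168) - 1*(-35)))**2 = (750 + (-77 + 35))**2 = (750 - 42)**2 = 708**2 = 501264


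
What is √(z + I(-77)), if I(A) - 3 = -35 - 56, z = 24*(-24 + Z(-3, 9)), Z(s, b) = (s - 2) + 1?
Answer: 2*I*√190 ≈ 27.568*I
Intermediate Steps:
Z(s, b) = -1 + s (Z(s, b) = (-2 + s) + 1 = -1 + s)
z = -672 (z = 24*(-24 + (-1 - 3)) = 24*(-24 - 4) = 24*(-28) = -672)
I(A) = -88 (I(A) = 3 + (-35 - 56) = 3 - 91 = -88)
√(z + I(-77)) = √(-672 - 88) = √(-760) = 2*I*√190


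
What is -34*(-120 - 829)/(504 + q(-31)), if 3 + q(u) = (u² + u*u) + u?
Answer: 1241/92 ≈ 13.489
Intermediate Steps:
q(u) = -3 + u + 2*u² (q(u) = -3 + ((u² + u*u) + u) = -3 + ((u² + u²) + u) = -3 + (2*u² + u) = -3 + (u + 2*u²) = -3 + u + 2*u²)
-34*(-120 - 829)/(504 + q(-31)) = -34*(-120 - 829)/(504 + (-3 - 31 + 2*(-31)²)) = -(-32266)/(504 + (-3 - 31 + 2*961)) = -(-32266)/(504 + (-3 - 31 + 1922)) = -(-32266)/(504 + 1888) = -(-32266)/2392 = -34*(-73/184) = 1241/92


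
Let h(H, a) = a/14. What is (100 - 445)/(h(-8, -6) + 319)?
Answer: -483/446 ≈ -1.0830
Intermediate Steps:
h(H, a) = a/14 (h(H, a) = a*(1/14) = a/14)
(100 - 445)/(h(-8, -6) + 319) = (100 - 445)/((1/14)*(-6) + 319) = -345/(-3/7 + 319) = -345/2230/7 = -345*7/2230 = -483/446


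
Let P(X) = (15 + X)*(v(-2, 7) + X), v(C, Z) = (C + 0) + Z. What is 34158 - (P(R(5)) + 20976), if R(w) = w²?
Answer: 11982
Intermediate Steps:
v(C, Z) = C + Z
P(X) = (5 + X)*(15 + X) (P(X) = (15 + X)*((-2 + 7) + X) = (15 + X)*(5 + X) = (5 + X)*(15 + X))
34158 - (P(R(5)) + 20976) = 34158 - ((75 + (5²)² + 20*5²) + 20976) = 34158 - ((75 + 25² + 20*25) + 20976) = 34158 - ((75 + 625 + 500) + 20976) = 34158 - (1200 + 20976) = 34158 - 1*22176 = 34158 - 22176 = 11982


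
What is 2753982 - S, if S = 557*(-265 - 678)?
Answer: 3279233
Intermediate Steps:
S = -525251 (S = 557*(-943) = -525251)
2753982 - S = 2753982 - 1*(-525251) = 2753982 + 525251 = 3279233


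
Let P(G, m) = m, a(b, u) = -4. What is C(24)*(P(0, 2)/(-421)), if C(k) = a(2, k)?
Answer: 8/421 ≈ 0.019002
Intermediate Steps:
C(k) = -4
C(24)*(P(0, 2)/(-421)) = -8/(-421) = -8*(-1)/421 = -4*(-2/421) = 8/421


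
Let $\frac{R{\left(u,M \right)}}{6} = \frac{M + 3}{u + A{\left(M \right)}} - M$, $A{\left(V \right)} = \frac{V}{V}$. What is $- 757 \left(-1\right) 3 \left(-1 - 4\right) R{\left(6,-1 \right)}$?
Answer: $- \frac{613170}{7} \approx -87596.0$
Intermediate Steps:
$A{\left(V \right)} = 1$
$R{\left(u,M \right)} = - 6 M + \frac{6 \left(3 + M\right)}{1 + u}$ ($R{\left(u,M \right)} = 6 \left(\frac{M + 3}{u + 1} - M\right) = 6 \left(\frac{3 + M}{1 + u} - M\right) = 6 \left(- M + \frac{3 + M}{1 + u}\right) = - 6 M + \frac{6 \left(3 + M\right)}{1 + u}$)
$- 757 \left(-1\right) 3 \left(-1 - 4\right) R{\left(6,-1 \right)} = - 757 \left(-1\right) 3 \left(-1 - 4\right) \frac{6 \left(3 - \left(-1\right) 6\right)}{1 + 6} = - 757 - 3 \left(-1 - 4\right) \frac{6 \left(3 + 6\right)}{7} = - 757 \left(-3\right) \left(-5\right) 6 \cdot \frac{1}{7} \cdot 9 = - 757 \cdot 15 \cdot \frac{54}{7} = \left(-757\right) \frac{810}{7} = - \frac{613170}{7}$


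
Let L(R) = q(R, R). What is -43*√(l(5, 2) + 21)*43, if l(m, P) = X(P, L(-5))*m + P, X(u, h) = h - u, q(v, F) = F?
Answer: -3698*I*√3 ≈ -6405.1*I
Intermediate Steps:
L(R) = R
l(m, P) = P + m*(-5 - P) (l(m, P) = (-5 - P)*m + P = m*(-5 - P) + P = P + m*(-5 - P))
-43*√(l(5, 2) + 21)*43 = -43*√((2 - 1*5*(5 + 2)) + 21)*43 = -43*√((2 - 1*5*7) + 21)*43 = -43*√((2 - 35) + 21)*43 = -43*√(-33 + 21)*43 = -86*I*√3*43 = -3698*I*√3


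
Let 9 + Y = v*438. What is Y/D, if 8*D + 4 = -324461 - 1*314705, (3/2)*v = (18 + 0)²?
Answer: -16452/13895 ≈ -1.1840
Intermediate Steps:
v = 216 (v = 2*(18 + 0)²/3 = (⅔)*18² = (⅔)*324 = 216)
D = -319585/4 (D = -½ + (-324461 - 1*314705)/8 = -½ + (-324461 - 314705)/8 = -½ + (⅛)*(-639166) = -½ - 319583/4 = -319585/4 ≈ -79896.)
Y = 94599 (Y = -9 + 216*438 = -9 + 94608 = 94599)
Y/D = 94599/(-319585/4) = 94599*(-4/319585) = -16452/13895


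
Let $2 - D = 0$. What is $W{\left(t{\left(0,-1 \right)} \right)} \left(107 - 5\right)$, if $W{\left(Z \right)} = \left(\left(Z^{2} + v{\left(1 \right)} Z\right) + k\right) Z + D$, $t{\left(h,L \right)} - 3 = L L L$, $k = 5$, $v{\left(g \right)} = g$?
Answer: $2448$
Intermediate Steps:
$D = 2$ ($D = 2 - 0 = 2 + 0 = 2$)
$t{\left(h,L \right)} = 3 + L^{3}$ ($t{\left(h,L \right)} = 3 + L L L = 3 + L^{2} L = 3 + L^{3}$)
$W{\left(Z \right)} = 2 + Z \left(5 + Z + Z^{2}\right)$ ($W{\left(Z \right)} = \left(\left(Z^{2} + 1 Z\right) + 5\right) Z + 2 = \left(\left(Z^{2} + Z\right) + 5\right) Z + 2 = \left(\left(Z + Z^{2}\right) + 5\right) Z + 2 = \left(5 + Z + Z^{2}\right) Z + 2 = Z \left(5 + Z + Z^{2}\right) + 2 = 2 + Z \left(5 + Z + Z^{2}\right)$)
$W{\left(t{\left(0,-1 \right)} \right)} \left(107 - 5\right) = \left(2 + \left(3 + \left(-1\right)^{3}\right)^{2} + \left(3 + \left(-1\right)^{3}\right)^{3} + 5 \left(3 + \left(-1\right)^{3}\right)\right) \left(107 - 5\right) = \left(2 + \left(3 - 1\right)^{2} + \left(3 - 1\right)^{3} + 5 \left(3 - 1\right)\right) 102 = \left(2 + 2^{2} + 2^{3} + 5 \cdot 2\right) 102 = \left(2 + 4 + 8 + 10\right) 102 = 24 \cdot 102 = 2448$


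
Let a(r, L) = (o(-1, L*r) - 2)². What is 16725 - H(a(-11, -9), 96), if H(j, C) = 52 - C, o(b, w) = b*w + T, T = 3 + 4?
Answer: 16769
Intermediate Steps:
T = 7
o(b, w) = 7 + b*w (o(b, w) = b*w + 7 = 7 + b*w)
a(r, L) = (5 - L*r)² (a(r, L) = ((7 - L*r) - 2)² = (5 - L*r)²)
16725 - H(a(-11, -9), 96) = 16725 - (52 - 1*96) = 16725 - (52 - 96) = 16725 - 1*(-44) = 16725 + 44 = 16769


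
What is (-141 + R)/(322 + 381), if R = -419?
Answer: -560/703 ≈ -0.79659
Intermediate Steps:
(-141 + R)/(322 + 381) = (-141 - 419)/(322 + 381) = -560/703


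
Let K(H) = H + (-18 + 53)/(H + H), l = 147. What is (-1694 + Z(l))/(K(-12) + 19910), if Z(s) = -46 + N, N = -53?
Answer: -43032/477517 ≈ -0.090116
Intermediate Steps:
Z(s) = -99 (Z(s) = -46 - 53 = -99)
K(H) = H + 35/(2*H) (K(H) = H + 35/((2*H)) = H + 35*(1/(2*H)) = H + 35/(2*H))
(-1694 + Z(l))/(K(-12) + 19910) = (-1694 - 99)/((-12 + (35/2)/(-12)) + 19910) = -1793/((-12 + (35/2)*(-1/12)) + 19910) = -1793/((-12 - 35/24) + 19910) = -1793/(-323/24 + 19910) = -1793/477517/24 = -1793*24/477517 = -43032/477517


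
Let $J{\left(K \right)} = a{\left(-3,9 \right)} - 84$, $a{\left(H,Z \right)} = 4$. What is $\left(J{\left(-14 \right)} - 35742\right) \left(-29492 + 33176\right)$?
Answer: $-131968248$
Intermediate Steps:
$J{\left(K \right)} = -80$ ($J{\left(K \right)} = 4 - 84 = -80$)
$\left(J{\left(-14 \right)} - 35742\right) \left(-29492 + 33176\right) = \left(-80 - 35742\right) \left(-29492 + 33176\right) = \left(-80 - 35742\right) 3684 = \left(-35822\right) 3684 = -131968248$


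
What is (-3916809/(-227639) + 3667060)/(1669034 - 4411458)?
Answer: -834769788149/624282656936 ≈ -1.3372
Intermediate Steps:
(-3916809/(-227639) + 3667060)/(1669034 - 4411458) = (-3916809*(-1/227639) + 3667060)/(-2742424) = (3916809/227639 + 3667060)*(-1/2742424) = (834769788149/227639)*(-1/2742424) = -834769788149/624282656936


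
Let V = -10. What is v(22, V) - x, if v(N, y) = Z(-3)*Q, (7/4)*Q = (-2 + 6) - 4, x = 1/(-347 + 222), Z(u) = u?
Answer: 1/125 ≈ 0.0080000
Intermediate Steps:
x = -1/125 (x = 1/(-125) = -1/125 ≈ -0.0080000)
Q = 0 (Q = 4*((-2 + 6) - 4)/7 = 4*(4 - 4)/7 = (4/7)*0 = 0)
v(N, y) = 0 (v(N, y) = -3*0 = 0)
v(22, V) - x = 0 - 1*(-1/125) = 0 + 1/125 = 1/125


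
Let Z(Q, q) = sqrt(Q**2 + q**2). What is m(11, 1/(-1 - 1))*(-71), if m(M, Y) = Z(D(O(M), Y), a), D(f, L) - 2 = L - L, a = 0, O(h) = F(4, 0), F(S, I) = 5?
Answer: -142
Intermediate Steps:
O(h) = 5
D(f, L) = 2 (D(f, L) = 2 + (L - L) = 2 + 0 = 2)
m(M, Y) = 2 (m(M, Y) = sqrt(2**2 + 0**2) = sqrt(4 + 0) = sqrt(4) = 2)
m(11, 1/(-1 - 1))*(-71) = 2*(-71) = -142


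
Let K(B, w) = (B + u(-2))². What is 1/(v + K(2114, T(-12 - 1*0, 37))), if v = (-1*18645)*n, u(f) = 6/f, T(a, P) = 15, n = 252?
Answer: -1/242219 ≈ -4.1285e-6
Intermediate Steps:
K(B, w) = (-3 + B)² (K(B, w) = (B + 6/(-2))² = (B + 6*(-½))² = (B - 3)² = (-3 + B)²)
v = -4698540 (v = -1*18645*252 = -18645*252 = -4698540)
1/(v + K(2114, T(-12 - 1*0, 37))) = 1/(-4698540 + (-3 + 2114)²) = 1/(-4698540 + 2111²) = 1/(-4698540 + 4456321) = 1/(-242219) = -1/242219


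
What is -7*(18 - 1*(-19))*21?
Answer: -5439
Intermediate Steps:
-7*(18 - 1*(-19))*21 = -7*(18 + 19)*21 = -7*37*21 = -259*21 = -1*5439 = -5439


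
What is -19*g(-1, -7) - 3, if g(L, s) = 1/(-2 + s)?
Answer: -8/9 ≈ -0.88889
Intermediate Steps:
-19*g(-1, -7) - 3 = -19/(-2 - 7) - 3 = -19/(-9) - 3 = -19*(-1/9) - 3 = 19/9 - 3 = -8/9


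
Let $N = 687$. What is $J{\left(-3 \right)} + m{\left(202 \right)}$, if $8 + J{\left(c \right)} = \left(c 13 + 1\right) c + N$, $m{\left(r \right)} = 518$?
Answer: $1311$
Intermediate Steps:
$J{\left(c \right)} = 679 + c \left(1 + 13 c\right)$ ($J{\left(c \right)} = -8 + \left(\left(c 13 + 1\right) c + 687\right) = -8 + \left(\left(13 c + 1\right) c + 687\right) = -8 + \left(\left(1 + 13 c\right) c + 687\right) = -8 + \left(c \left(1 + 13 c\right) + 687\right) = -8 + \left(687 + c \left(1 + 13 c\right)\right) = 679 + c \left(1 + 13 c\right)$)
$J{\left(-3 \right)} + m{\left(202 \right)} = \left(679 - 3 + 13 \left(-3\right)^{2}\right) + 518 = \left(679 - 3 + 13 \cdot 9\right) + 518 = \left(679 - 3 + 117\right) + 518 = 793 + 518 = 1311$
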